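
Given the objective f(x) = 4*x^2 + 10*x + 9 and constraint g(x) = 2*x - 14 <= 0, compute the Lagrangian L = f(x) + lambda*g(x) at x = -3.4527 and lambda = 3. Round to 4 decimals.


Step 1: Evaluate f(x).
f(-3.4527) = 4*(-3.4527)^2 + 10*(-3.4527) + 9 = 22.1575
Step 2: Evaluate g(x).
g(-3.4527) = 2*-3.4527 - 14 = -20.9054
Step 3: Compute Lagrangian.
L = 22.1575 + 3*-20.9054 = -40.5587


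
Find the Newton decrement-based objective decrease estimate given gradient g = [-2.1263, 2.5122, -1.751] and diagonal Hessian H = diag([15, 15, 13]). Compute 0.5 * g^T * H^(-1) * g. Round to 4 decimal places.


Step 1: H is diagonal, so H^(-1) * g = [-0.1418, 0.1675, -0.1347].
Step 2: g^T H^(-1) g = sum_i g_i^2 / H_ii
  = (-2.1263)^2/15 + (2.5122)^2/15 + (-1.751)^2/13
  = 0.3014 + 0.4207 + 0.2358 = 0.958
Step 3: Objective decrease = 0.5 * g^T H^(-1) g = 0.479


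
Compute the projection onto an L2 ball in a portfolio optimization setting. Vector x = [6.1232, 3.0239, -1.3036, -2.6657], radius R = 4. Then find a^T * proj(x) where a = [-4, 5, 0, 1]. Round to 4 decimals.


Step 1: Compute ||x|| (intermediates to 6 decimals).
||x|| = sqrt(6.1232^2 + 3.0239^2 + (-1.3036)^2 + (-2.6657)^2) = 7.445998
Step 2: Project.
Since ||x|| > R, scale = R/||x|| = 4/7.445998 = 0.537201, proj(x) = scale * x
proj(x) = [3.289389, 1.624442, -0.700295, -1.432017]
Step 3: Dot product.
a^T * proj(x) = -4*3.289389 + 5*1.624442 + 0*(-0.700295) + 1*(-1.432017) = -6.4674


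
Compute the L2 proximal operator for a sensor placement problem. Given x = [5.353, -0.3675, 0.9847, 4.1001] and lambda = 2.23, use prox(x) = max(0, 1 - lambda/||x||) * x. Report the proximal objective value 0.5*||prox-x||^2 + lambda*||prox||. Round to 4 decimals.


Step 1: Compute ||x||.
||x|| = 6.8242
Step 2: Compute scaling factor.
scale = max(0, 1 - 2.23/6.8242) = 0.6732
Step 3: prox(x) = [3.6038, -0.2474, 0.6629, 2.7603]
||prox(x)|| = 4.5942
Step 4: Proximal objective.
0.5*||prox-x||^2 = 2.4865
lambda*||prox|| = 10.2451
Total = 12.7316


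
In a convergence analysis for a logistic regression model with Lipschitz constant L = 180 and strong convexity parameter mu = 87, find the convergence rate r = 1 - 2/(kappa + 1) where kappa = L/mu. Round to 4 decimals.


Step 1: Compute the condition number.
kappa = L/mu = 180/87 = 2.069
Step 2: Compute the convergence rate.
r = 1 - 2/(kappa + 1) = 1 - 2*mu/(L + mu) = (L - mu)/(L + mu) = 93/267 = 0.3483


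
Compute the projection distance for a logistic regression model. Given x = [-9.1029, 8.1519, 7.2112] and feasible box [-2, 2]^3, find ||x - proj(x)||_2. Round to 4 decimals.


Project each component onto [-2, 2].
clip(-9.1029) = -2.0, clip(8.1519) = 2.0, clip(7.2112) = 2.0
Projection = [-2.0, 2.0, 2.0]
Squared diffs: [50.4512, 37.8459, 27.1566]
Distance = sqrt(115.4537) = 10.7449


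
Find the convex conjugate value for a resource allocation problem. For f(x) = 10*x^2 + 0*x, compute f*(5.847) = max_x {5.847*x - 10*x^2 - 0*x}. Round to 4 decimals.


f*(y) = sup_x {y*x - a*x^2 - b*x} = sup_x {(y-b)*x - a*x^2}
FOC: (y - b) - 2a*x = 0 => x* = (y - b)/(2a)
x* = (5.847 - 0)/(2*10) = 0.2924
f*(5.847) = (y-b)^2/(4a) = (5.847 - 0)^2/(4*10)
= 34.1874/40 = 0.8547


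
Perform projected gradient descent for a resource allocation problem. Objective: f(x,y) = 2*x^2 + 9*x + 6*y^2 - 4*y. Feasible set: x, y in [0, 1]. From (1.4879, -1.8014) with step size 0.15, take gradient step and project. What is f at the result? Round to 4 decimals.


Step 1: Compute gradient at (1.4879, -1.8014).
grad_x = 2*2*1.4879 + 9 = 14.9516
grad_y = 2*6*-1.8014 - 4 = -25.6168
Step 2: Gradient step.
x_raw = 1.4879 - 0.15*14.9516 = -0.7548
y_raw = -1.8014 - 0.15*-25.6168 = 2.0411
Step 3: Project onto [0, 1].
x_proj = clip(-0.7548) = 0.0
y_proj = clip(2.0411) = 1.0
Step 4: Evaluate f.
f(0.0, 1.0) = 2.0


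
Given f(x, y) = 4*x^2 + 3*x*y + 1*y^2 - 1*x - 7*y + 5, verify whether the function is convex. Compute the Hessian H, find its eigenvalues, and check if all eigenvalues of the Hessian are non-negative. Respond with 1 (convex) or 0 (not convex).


The Hessian of f(x,y) = 4*x^2 + 3*x*y + 1*y^2 - 1*x - 7*y + 5 is:
H = [[8, 3], [3, 2]]
Trace = 8 + 2 = 10
Determinant = 8*2 - (3)^2 = 7
Discriminant = (10)^2 - 4*7 = 72.0
Eigenvalues: lambda_1 = 0.7574, lambda_2 = 9.2426
The function is convex.

1


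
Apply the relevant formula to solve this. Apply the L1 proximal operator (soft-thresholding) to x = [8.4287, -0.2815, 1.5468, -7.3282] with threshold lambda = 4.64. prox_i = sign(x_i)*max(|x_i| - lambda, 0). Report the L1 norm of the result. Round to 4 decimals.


Soft-thresholding with lambda = 4.64:
prox(8.4287) = sign(8.4287)*max(|8.4287| - 4.64, 0) = 3.7887
prox(-0.2815) = sign(-0.2815)*max(|-0.2815| - 4.64, 0) = 0.0
prox(1.5468) = sign(1.5468)*max(|1.5468| - 4.64, 0) = 0.0
prox(-7.3282) = sign(-7.3282)*max(|-7.3282| - 4.64, 0) = -2.6882
prox(x) = [3.7887, 0.0, 0.0, -2.6882]
||prox(x)||_1 = 3.7887 + 0.0 + 0.0 + 2.6882 = 6.4769


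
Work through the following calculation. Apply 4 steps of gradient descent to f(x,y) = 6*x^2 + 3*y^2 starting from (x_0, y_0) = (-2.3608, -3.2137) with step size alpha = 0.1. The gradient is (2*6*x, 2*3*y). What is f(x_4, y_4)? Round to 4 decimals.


Gradient descent on f(x,y) = 6*x^2 + 3*y^2.
Starting point: (-2.3608, -3.2137), alpha = 0.1
Step 1: grad_x = 2*6*-2.3608 = -28.3296, grad_y = 2*3*-3.2137 = -19.2822
  x_1 = -2.3608 - 0.1*-28.3296 = 0.4722
  y_1 = -3.2137 - 0.1*-19.2822 = -1.2855
Step 2: grad_x = 2*6*0.4722 = 5.6659, grad_y = 2*3*-1.2855 = -7.7129
  x_2 = 0.4722 - 0.1*5.6659 = -0.0944
  y_2 = -1.2855 - 0.1*-7.7129 = -0.5142
Step 3: grad_x = 2*6*-0.0944 = -1.1332, grad_y = 2*3*-0.5142 = -3.0852
  x_3 = -0.0944 - 0.1*-1.1332 = 0.0189
  y_3 = -0.5142 - 0.1*-3.0852 = -0.2057
Step 4: grad_x = 2*6*0.0189 = 0.2266, grad_y = 2*3*-0.2057 = -1.2341
  x_4 = 0.0189 - 0.1*0.2266 = -0.0038
  y_4 = -0.2057 - 0.1*-1.2341 = -0.0823
f(-0.0038, -0.0823) = 6*(-0.0038)^2 + 3*(-0.0823)^2 = 0.0204


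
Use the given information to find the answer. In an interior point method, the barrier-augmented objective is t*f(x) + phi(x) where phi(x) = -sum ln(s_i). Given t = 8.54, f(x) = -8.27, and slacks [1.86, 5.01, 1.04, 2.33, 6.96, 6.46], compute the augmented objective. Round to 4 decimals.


Step 1: Compute log-barrier.
ln values: [0.6206, 1.6114, 0.0392, 0.8459, 1.9402, 1.8656]
phi = -(0.6206 + 1.6114 + 0.0392 + 0.8459 + 1.9402 + 1.8656) = -6.9229
Step 2: Compute augmented objective.
t*f(x) = 8.54*-8.27 = -70.6258
Total = -70.6258 - 6.9229 = -77.5487


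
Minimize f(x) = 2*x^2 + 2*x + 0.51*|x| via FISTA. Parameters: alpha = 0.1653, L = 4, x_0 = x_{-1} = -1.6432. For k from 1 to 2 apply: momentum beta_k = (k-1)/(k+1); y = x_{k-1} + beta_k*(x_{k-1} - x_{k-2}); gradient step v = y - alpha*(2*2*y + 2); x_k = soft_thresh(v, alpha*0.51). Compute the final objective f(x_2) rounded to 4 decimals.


FISTA on f(x) = 2*x^2 + 2*x + 0.51*|x|
L = 4, alpha = 0.1653
Iteration 1: beta = 0.0, y = -1.6432 + 0.0*(-1.6432 + 1.6432) = -1.6432
  grad(y) = -4.5728, v = y - alpha*grad = -0.8873
  prox(v) = soft_thresh(-0.8873, 0.0843) = -0.803
Iteration 2: beta = 0.3333, y = -0.803 + 0.3333*(-0.803 + 1.6432) = -0.523
  grad(y) = -0.0918, v = y - alpha*grad = -0.5078
  prox(v) = soft_thresh(-0.5078, 0.0843) = -0.4235
f(x_2) = 2*(-0.4235)^2 + 2*(-0.4235) + 0.51*|-0.4235| = -0.2723


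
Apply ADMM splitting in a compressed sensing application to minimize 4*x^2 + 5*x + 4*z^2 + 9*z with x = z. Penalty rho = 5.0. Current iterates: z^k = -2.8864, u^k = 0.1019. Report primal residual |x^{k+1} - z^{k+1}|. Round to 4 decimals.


ADMM iteration with rho = 5.0, z^k = -2.8864, u^k = 0.1019
Step 1: x-update.
Minimize 4*x^2 + 5*x + (5.0/2)*(x + 2.8864 + 0.1019)^2
FOC: (2*4 + 5.0)*x = -5 + 5.0*(-2.8864 - 0.1019)
x^{k+1} = -1.534
Step 2: z-update.
Minimize 4*z^2 + 9*z + (5.0/2)*(-1.534 - z + 0.1019)^2
FOC: (2*4 + 5.0)*z = -9 + 5.0*(-1.534 + 0.1019)
z^{k+1} = -1.2431
Step 3: u-update.
u^{k+1} = 0.1019 - 1.534 + 1.2431 = -0.189
Step 4: Primal residual = |-1.534 + 1.2431| = 0.2909


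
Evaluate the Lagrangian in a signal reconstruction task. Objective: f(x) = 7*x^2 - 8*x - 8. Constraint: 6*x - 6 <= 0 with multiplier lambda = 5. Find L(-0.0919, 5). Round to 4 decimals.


Step 1: Evaluate f(x).
f(-0.0919) = 7*(-0.0919)^2 - 8*(-0.0919) - 8 = -7.2057
Step 2: Evaluate g(x).
g(-0.0919) = 6*-0.0919 - 6 = -6.5514
Step 3: Compute Lagrangian.
L = -7.2057 + 5*-6.5514 = -39.9627


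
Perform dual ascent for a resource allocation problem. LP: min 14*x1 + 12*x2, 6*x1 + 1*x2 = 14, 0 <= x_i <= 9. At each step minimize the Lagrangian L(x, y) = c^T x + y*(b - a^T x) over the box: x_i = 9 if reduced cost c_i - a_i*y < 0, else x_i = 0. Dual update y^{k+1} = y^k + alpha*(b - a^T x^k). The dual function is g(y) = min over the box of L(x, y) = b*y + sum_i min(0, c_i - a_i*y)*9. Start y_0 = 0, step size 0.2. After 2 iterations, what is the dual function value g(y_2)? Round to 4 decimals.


Dual ascent for LP: min 14*x1 + 12*x2, 6*x1 + 1*x2 = 14, 0 <= x_i <= 9
Step 1: y^k = 0.0, reduced costs: (14.0, 12.0)
  x^k = (0.0, 0.0), subgradient = b - a^T x = 14.0
  y^{k+1} = 0.0 + 0.2*14.0 = 2.8
Step 2: y^k = 2.8, reduced costs: (-2.8, 9.2)
  x^k = (9.0, 0.0), subgradient = b - a^T x = -40.0
  y^{k+1} = 2.8 + 0.2*-40.0 = -5.2
Dual objective at y_2 = -5.2: reduced costs (45.2, 17.2), box minimizer x = (0.0, 0.0)
g(y_2) = b*y + (c1 - a1*y)*x1 + (c2 - a2*y)*x2 = 14*(-5.2) + 45.2*0.0 + 17.2*0.0 = -72.8 + 0.0 + 0.0 = -72.8


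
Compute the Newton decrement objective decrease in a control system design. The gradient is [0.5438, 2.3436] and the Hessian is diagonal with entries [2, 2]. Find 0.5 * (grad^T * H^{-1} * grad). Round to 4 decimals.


Step 1: H is diagonal, so H^(-1) * g = [0.2719, 1.1718].
Step 2: g^T H^(-1) g = sum_i g_i^2 / H_ii
  = (0.5438)^2/2 + (2.3436)^2/2
  = 0.1479 + 2.7462 = 2.8941
Step 3: Objective decrease = 0.5 * g^T H^(-1) g = 1.447


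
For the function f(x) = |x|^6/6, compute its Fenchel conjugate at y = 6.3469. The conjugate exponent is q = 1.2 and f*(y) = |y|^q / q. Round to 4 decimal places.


The conjugate exponent q satisfies 1/p + 1/q = 1.
p = 6, so q = 6/(6 - 1) = 1.2
|y|^q = 6.3469^1.2 = 9.1849
f*(6.3469) = 9.1849 / 1.2 = 7.6541


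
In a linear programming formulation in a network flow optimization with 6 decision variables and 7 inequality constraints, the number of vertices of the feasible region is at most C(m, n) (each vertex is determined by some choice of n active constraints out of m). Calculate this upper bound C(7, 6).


Each vertex corresponds to some choice of n active constraints out of m, so the number of vertices is at most C(m, n) = m! / (n!(m-n)!).
m = 7, n = 6
Numerator: 7 * 6 * 5 * 4 * 3 * 2
Denominator: 6! = 720
C(7, 6) = 7


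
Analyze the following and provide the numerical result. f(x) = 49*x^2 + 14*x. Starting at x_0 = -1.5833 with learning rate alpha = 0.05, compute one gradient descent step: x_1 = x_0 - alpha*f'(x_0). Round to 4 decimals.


We compute the gradient at x_0 and apply the update.
f'(x) = 98*x + 14
f'(-1.5833) = 98*-1.5833 + 14 = -141.1634
x_1 = -1.5833 - 0.05*-141.1634 = 5.4749


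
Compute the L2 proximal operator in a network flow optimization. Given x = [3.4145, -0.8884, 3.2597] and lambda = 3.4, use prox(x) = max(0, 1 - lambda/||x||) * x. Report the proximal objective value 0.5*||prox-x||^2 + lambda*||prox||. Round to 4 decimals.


Step 1: Compute ||x||.
||x|| = 4.8035
Step 2: Compute scaling factor.
scale = max(0, 1 - 3.4/4.8035) = 0.2922
Step 3: prox(x) = [0.9977, -0.2596, 0.9524]
||prox(x)|| = 1.4035
Step 4: Proximal objective.
0.5*||prox-x||^2 = 5.78
lambda*||prox|| = 4.7719
Total = 10.5519


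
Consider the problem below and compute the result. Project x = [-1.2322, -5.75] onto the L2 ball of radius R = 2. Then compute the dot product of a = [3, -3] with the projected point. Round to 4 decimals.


Step 1: Compute ||x|| (intermediates to 6 decimals).
||x|| = sqrt((-1.2322)^2 + (-5.75)^2) = 5.880546
Step 2: Project.
Since ||x|| > R, scale = R/||x|| = 2/5.880546 = 0.340104, proj(x) = scale * x
proj(x) = [-0.419076, -1.955598]
Step 3: Dot product.
a^T * proj(x) = 3*(-0.419076) - 3*(-1.955598) = 4.6096


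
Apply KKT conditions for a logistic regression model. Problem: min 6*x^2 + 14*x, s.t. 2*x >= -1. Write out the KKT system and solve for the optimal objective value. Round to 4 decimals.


Step 1: Try lambda = 0 (constraint inactive).
x_unc = -14/(2*6) = -1.1667
Check: 2*-1.1667 = -2.3334 < -1 -- violated!
Step 2: Constraint must be active: 2*x = -1
x* = -1/2 = -0.5
lambda = (2*6*(-0.5) + 14)/2 = 4.0
Step 3: Compute optimal value.
f(x*) = 6*(-0.5)^2 + 14*(-0.5) = -5.5


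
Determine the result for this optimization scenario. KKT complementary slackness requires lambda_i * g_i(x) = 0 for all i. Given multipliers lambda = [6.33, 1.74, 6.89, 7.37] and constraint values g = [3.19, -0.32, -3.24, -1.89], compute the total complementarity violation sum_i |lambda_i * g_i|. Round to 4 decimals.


KKT complementary slackness check:
lambda_1 * g_1 = 6.33 * 3.19 = 20.1927
lambda_2 * g_2 = 1.74 * -0.32 = -0.5568
lambda_3 * g_3 = 6.89 * -3.24 = -22.3236
lambda_4 * g_4 = 7.37 * -1.89 = -13.9293
Total violation = 20.1927 + 0.5568 + 22.3236 + 13.9293 = 57.0024


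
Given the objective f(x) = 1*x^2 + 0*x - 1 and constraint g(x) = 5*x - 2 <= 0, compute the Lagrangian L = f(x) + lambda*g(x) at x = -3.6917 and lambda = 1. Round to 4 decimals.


Step 1: Evaluate f(x).
f(-3.6917) = 1*(-3.6917)^2 + 0*(-3.6917) - 1 = 12.6286
Step 2: Evaluate g(x).
g(-3.6917) = 5*-3.6917 - 2 = -20.4585
Step 3: Compute Lagrangian.
L = 12.6286 + 1*-20.4585 = -7.8299


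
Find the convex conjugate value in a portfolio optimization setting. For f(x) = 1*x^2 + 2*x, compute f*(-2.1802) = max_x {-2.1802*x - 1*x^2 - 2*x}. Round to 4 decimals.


f*(y) = sup_x {y*x - a*x^2 - b*x} = sup_x {(y-b)*x - a*x^2}
FOC: (y - b) - 2a*x = 0 => x* = (y - b)/(2a)
x* = (-2.1802 - 2)/(2*1) = -2.0901
f*(-2.1802) = (y-b)^2/(4a) = (-2.1802 - 2)^2/(4*1)
= 17.4741/4 = 4.3685


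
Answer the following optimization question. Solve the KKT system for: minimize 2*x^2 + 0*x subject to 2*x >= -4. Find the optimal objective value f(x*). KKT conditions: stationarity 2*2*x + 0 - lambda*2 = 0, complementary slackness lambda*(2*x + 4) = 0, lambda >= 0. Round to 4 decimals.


Step 1: Try lambda = 0 (constraint inactive).
Stationarity: 2*2*x + 0 = 0
x* = 0/(2*2) = 0.0
Check constraint: 2*0.0 = 0.0 >= -4 -- satisfied.
Step 2: Compute optimal value.
f(x*) = 2*0.0^2 + 0*0.0 = 0.0


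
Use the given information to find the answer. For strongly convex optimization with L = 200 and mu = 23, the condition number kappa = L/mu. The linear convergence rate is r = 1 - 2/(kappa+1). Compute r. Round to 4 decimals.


Step 1: Compute the condition number.
kappa = L/mu = 200/23 = 8.6957
Step 2: Compute the convergence rate.
r = 1 - 2/(kappa + 1) = 1 - 2*mu/(L + mu) = (L - mu)/(L + mu) = 177/223 = 0.7937


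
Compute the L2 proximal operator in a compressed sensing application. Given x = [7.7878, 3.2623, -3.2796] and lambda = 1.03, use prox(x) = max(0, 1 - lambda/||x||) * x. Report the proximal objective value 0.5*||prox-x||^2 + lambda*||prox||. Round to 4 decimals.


Step 1: Compute ||x||.
||x|| = 9.058
Step 2: Compute scaling factor.
scale = max(0, 1 - 1.03/9.058) = 0.8863
Step 3: prox(x) = [6.9022, 2.8913, -2.9067]
||prox(x)|| = 8.028
Step 4: Proximal objective.
0.5*||prox-x||^2 = 0.5305
lambda*||prox|| = 8.2688
Total = 8.7993


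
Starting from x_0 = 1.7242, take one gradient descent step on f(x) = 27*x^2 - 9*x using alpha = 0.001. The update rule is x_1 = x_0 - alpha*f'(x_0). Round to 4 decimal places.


We compute the gradient at x_0 and apply the update.
f'(x) = 54*x - 9
f'(1.7242) = 54*1.7242 - 9 = 84.1068
x_1 = 1.7242 - 0.001*84.1068 = 1.6401


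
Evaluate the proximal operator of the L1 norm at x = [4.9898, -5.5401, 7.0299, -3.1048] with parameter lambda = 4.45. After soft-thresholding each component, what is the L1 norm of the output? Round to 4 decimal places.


Soft-thresholding with lambda = 4.45:
prox(4.9898) = sign(4.9898)*max(|4.9898| - 4.45, 0) = 0.5398
prox(-5.5401) = sign(-5.5401)*max(|-5.5401| - 4.45, 0) = -1.0901
prox(7.0299) = sign(7.0299)*max(|7.0299| - 4.45, 0) = 2.5799
prox(-3.1048) = sign(-3.1048)*max(|-3.1048| - 4.45, 0) = 0.0
prox(x) = [0.5398, -1.0901, 2.5799, 0.0]
||prox(x)||_1 = 0.5398 + 1.0901 + 2.5799 + 0.0 = 4.2098


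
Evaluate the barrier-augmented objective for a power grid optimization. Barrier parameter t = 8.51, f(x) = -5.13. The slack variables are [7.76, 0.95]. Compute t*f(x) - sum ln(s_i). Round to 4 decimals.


Step 1: Compute log-barrier.
ln values: [2.049, -0.0513]
phi = -(2.049 - 0.0513) = -1.9977
Step 2: Compute augmented objective.
t*f(x) = 8.51*-5.13 = -43.6563
Total = -43.6563 - 1.9977 = -45.654


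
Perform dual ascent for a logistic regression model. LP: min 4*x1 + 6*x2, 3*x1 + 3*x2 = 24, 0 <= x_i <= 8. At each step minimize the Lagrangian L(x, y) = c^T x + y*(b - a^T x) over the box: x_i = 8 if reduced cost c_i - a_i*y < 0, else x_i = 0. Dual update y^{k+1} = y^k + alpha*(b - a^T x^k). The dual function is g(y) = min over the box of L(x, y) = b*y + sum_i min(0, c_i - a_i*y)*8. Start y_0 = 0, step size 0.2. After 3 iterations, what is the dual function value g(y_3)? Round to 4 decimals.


Dual ascent for LP: min 4*x1 + 6*x2, 3*x1 + 3*x2 = 24, 0 <= x_i <= 8
Step 1: y^k = 0.0, reduced costs: (4.0, 6.0)
  x^k = (0.0, 0.0), subgradient = b - a^T x = 24.0
  y^{k+1} = 0.0 + 0.2*24.0 = 4.8
Step 2: y^k = 4.8, reduced costs: (-10.4, -8.4)
  x^k = (8.0, 8.0), subgradient = b - a^T x = -24.0
  y^{k+1} = 4.8 + 0.2*-24.0 = -0.0
Step 3: y^k = -0.0, reduced costs: (4.0, 6.0)
  x^k = (0.0, 0.0), subgradient = b - a^T x = 24.0
  y^{k+1} = -0.0 + 0.2*24.0 = 4.8
Dual objective at y_3 = 4.8: reduced costs (-10.4, -8.4), box minimizer x = (8.0, 8.0)
g(y_3) = b*y + (c1 - a1*y)*x1 + (c2 - a2*y)*x2 = 24*4.8 + (-10.4)*8.0 + (-8.4)*8.0 = 115.2 - 83.2 - 67.2 = -35.2


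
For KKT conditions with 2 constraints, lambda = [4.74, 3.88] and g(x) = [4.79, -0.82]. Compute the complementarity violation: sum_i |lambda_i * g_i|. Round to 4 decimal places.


KKT complementary slackness check:
lambda_1 * g_1 = 4.74 * 4.79 = 22.7046
lambda_2 * g_2 = 3.88 * -0.82 = -3.1816
Total violation = 22.7046 + 3.1816 = 25.8862


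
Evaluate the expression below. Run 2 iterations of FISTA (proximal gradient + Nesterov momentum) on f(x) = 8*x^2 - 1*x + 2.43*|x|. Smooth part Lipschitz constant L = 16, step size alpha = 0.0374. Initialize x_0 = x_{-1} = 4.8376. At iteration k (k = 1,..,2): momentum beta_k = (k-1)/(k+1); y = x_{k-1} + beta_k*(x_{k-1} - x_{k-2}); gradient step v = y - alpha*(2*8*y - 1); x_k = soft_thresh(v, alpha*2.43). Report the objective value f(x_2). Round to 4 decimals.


FISTA on f(x) = 8*x^2 - 1*x + 2.43*|x|
L = 16, alpha = 0.0374
Iteration 1: beta = 0.0, y = 4.8376 + 0.0*(4.8376 - 4.8376) = 4.8376
  grad(y) = 76.4016, v = y - alpha*grad = 1.9802
  prox(v) = soft_thresh(1.9802, 0.0909) = 1.8893
Iteration 2: beta = 0.3333, y = 1.8893 + 0.3333*(1.8893 - 4.8376) = 0.9065
  grad(y) = 13.5045, v = y - alpha*grad = 0.4015
  prox(v) = soft_thresh(0.4015, 0.0909) = 0.3106
f(x_2) = 8*0.3106^2 - 1*0.3106 + 2.43*|0.3106| = 1.2158


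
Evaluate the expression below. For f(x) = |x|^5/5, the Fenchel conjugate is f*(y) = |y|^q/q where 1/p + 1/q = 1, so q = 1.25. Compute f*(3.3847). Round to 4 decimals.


The conjugate exponent q satisfies 1/p + 1/q = 1.
p = 5, so q = 5/(5 - 1) = 1.25
|y|^q = 3.3847^1.25 = 4.5909
f*(3.3847) = 4.5909 / 1.25 = 3.6727


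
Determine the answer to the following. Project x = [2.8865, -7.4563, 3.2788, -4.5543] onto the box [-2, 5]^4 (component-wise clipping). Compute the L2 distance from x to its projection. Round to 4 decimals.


Project each component onto [-2, 5].
clip(2.8865) = 2.8865, clip(-7.4563) = -2.0, clip(3.2788) = 3.2788, clip(-4.5543) = -2.0
Projection = [2.8865, -2.0, 3.2788, -2.0]
Squared diffs: [0.0, 29.7712, 0.0, 6.5244]
Distance = sqrt(36.2956) = 6.0246


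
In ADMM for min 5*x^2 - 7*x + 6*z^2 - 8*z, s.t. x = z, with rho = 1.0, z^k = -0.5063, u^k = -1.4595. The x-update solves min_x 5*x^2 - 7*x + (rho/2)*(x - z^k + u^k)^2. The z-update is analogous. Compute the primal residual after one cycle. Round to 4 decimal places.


ADMM iteration with rho = 1.0, z^k = -0.5063, u^k = -1.4595
Step 1: x-update.
Minimize 5*x^2 - 7*x + (1.0/2)*(x + 0.5063 - 1.4595)^2
FOC: (2*5 + 1.0)*x = 7 + 1.0*(-0.5063 + 1.4595)
x^{k+1} = 0.723
Step 2: z-update.
Minimize 6*z^2 - 8*z + (1.0/2)*(0.723 - z - 1.4595)^2
FOC: (2*6 + 1.0)*z = 8 + 1.0*(0.723 - 1.4595)
z^{k+1} = 0.5587
Step 3: u-update.
u^{k+1} = -1.4595 + 0.723 - 0.5587 = -1.2952
Step 4: Primal residual = |0.723 - 0.5587| = 0.1643


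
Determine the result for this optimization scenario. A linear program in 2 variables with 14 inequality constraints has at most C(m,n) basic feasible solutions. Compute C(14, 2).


Each vertex corresponds to some choice of n active constraints out of m, so the number of vertices is at most C(m, n) = m! / (n!(m-n)!).
m = 14, n = 2
Numerator: 14 * 13
Denominator: 2! = 2
C(14, 2) = 91


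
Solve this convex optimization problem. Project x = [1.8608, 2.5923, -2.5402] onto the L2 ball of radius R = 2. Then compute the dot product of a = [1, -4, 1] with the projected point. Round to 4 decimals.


Step 1: Compute ||x|| (intermediates to 6 decimals).
||x|| = sqrt(1.8608^2 + 2.5923^2 + (-2.5402)^2) = 4.078629
Step 2: Project.
Since ||x|| > R, scale = R/||x|| = 2/4.078629 = 0.490361, proj(x) = scale * x
proj(x) = [0.912464, 1.271163, -1.245615]
Step 3: Dot product.
a^T * proj(x) = 1*0.912464 - 4*1.271163 + 1*(-1.245615) = -5.4178


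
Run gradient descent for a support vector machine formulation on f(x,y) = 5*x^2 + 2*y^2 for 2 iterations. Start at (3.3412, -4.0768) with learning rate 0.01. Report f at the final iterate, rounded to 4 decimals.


Gradient descent on f(x,y) = 5*x^2 + 2*y^2.
Starting point: (3.3412, -4.0768), alpha = 0.01
Step 1: grad_x = 2*5*3.3412 = 33.412, grad_y = 2*2*-4.0768 = -16.3072
  x_1 = 3.3412 - 0.01*33.412 = 3.0071
  y_1 = -4.0768 - 0.01*-16.3072 = -3.9137
Step 2: grad_x = 2*5*3.0071 = 30.0708, grad_y = 2*2*-3.9137 = -15.6549
  x_2 = 3.0071 - 0.01*30.0708 = 2.7064
  y_2 = -3.9137 - 0.01*-15.6549 = -3.7572
f(2.7064, -3.7572) = 5*2.7064^2 + 2*(-3.7572)^2 = 64.855


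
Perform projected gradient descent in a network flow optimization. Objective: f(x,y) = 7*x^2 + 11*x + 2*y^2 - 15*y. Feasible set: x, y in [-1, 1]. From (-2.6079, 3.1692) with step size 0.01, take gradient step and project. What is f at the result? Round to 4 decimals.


Step 1: Compute gradient at (-2.6079, 3.1692).
grad_x = 2*7*-2.6079 + 11 = -25.5106
grad_y = 2*2*3.1692 - 15 = -2.3232
Step 2: Gradient step.
x_raw = -2.6079 - 0.01*-25.5106 = -2.3528
y_raw = 3.1692 - 0.01*-2.3232 = 3.1924
Step 3: Project onto [-1, 1].
x_proj = clip(-2.3528) = -1.0
y_proj = clip(3.1924) = 1.0
Step 4: Evaluate f.
f(-1.0, 1.0) = -17.0


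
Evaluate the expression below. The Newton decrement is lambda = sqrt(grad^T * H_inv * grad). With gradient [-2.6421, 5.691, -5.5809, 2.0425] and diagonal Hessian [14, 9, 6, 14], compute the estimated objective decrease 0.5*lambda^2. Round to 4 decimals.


Step 1: H is diagonal, so H^(-1) * g = [-0.1887, 0.6323, -0.9302, 0.1459].
Step 2: g^T H^(-1) g = sum_i g_i^2 / H_ii
  = (-2.6421)^2/14 + (5.691)^2/9 + (-5.5809)^2/6 + (2.0425)^2/14
  = 0.4986 + 3.5986 + 5.1911 + 0.298 = 9.5863
Step 3: Objective decrease = 0.5 * g^T H^(-1) g = 4.7931


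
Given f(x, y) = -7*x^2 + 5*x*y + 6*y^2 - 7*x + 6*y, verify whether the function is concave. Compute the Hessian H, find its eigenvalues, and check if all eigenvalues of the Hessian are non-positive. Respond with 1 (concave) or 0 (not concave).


The Hessian of f(x,y) = -7*x^2 + 5*x*y + 6*y^2 - 7*x + 6*y is:
H = [[-14, 5], [5, 12]]
Trace = -14 + 12 = -2
Determinant = -14*12 - (5)^2 = -193
Discriminant = (-2)^2 - 4*-193 = 776.0
Eigenvalues: lambda_1 = -14.9284, lambda_2 = 12.9284
The function is not concave.

0


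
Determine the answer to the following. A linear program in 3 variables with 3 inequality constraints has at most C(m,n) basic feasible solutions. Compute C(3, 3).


Each vertex corresponds to some choice of n active constraints out of m, so the number of vertices is at most C(m, n) = m! / (n!(m-n)!).
m = 3, n = 3
Numerator: 3 * 2 * 1
Denominator: 3! = 6
C(3, 3) = 1


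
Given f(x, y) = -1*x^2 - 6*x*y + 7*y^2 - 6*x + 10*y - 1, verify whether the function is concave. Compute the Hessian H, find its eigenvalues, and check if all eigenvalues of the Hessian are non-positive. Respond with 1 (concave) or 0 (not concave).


The Hessian of f(x,y) = -1*x^2 - 6*x*y + 7*y^2 - 6*x + 10*y - 1 is:
H = [[-2, -6], [-6, 14]]
Trace = -2 + 14 = 12
Determinant = -2*14 - (-6)^2 = -64
Discriminant = (12)^2 - 4*-64 = 400.0
Eigenvalues: lambda_1 = -4.0, lambda_2 = 16.0
The function is not concave.

0


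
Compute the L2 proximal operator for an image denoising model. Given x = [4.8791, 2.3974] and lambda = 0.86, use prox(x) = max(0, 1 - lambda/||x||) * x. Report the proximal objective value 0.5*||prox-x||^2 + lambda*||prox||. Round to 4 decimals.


Step 1: Compute ||x||.
||x|| = 5.4363
Step 2: Compute scaling factor.
scale = max(0, 1 - 0.86/5.4363) = 0.8418
Step 3: prox(x) = [4.1072, 2.0181]
||prox(x)|| = 4.5763
Step 4: Proximal objective.
0.5*||prox-x||^2 = 0.3698
lambda*||prox|| = 3.9356
Total = 4.3054


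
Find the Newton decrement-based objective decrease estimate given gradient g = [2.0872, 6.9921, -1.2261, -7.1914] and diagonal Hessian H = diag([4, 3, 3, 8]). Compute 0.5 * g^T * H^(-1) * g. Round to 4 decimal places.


Step 1: H is diagonal, so H^(-1) * g = [0.5218, 2.3307, -0.4087, -0.8989].
Step 2: g^T H^(-1) g = sum_i g_i^2 / H_ii
  = (2.0872)^2/4 + (6.9921)^2/3 + (-1.2261)^2/3 + (-7.1914)^2/8
  = 1.0891 + 16.2965 + 0.5011 + 6.4645 = 24.3512
Step 3: Objective decrease = 0.5 * g^T H^(-1) g = 12.1756


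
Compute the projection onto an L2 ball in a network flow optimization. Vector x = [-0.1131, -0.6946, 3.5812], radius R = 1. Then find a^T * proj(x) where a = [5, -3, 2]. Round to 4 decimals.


Step 1: Compute ||x|| (intermediates to 6 decimals).
||x|| = sqrt((-0.1131)^2 + (-0.6946)^2 + 3.5812^2) = 3.649692
Step 2: Project.
Since ||x|| > R, scale = R/||x|| = 1/3.649692 = 0.273996, proj(x) = scale * x
proj(x) = [-0.030989, -0.190318, 0.981234]
Step 3: Dot product.
a^T * proj(x) = 5*(-0.030989) - 3*(-0.190318) + 2*0.981234 = 2.3785


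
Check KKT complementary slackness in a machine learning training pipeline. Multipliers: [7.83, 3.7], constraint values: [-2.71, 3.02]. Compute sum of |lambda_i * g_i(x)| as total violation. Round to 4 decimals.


KKT complementary slackness check:
lambda_1 * g_1 = 7.83 * -2.71 = -21.2193
lambda_2 * g_2 = 3.7 * 3.02 = 11.174
Total violation = 21.2193 + 11.174 = 32.3933


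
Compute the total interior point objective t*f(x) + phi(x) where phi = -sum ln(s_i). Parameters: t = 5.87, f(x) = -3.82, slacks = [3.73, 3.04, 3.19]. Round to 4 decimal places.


Step 1: Compute log-barrier.
ln values: [1.3164, 1.1119, 1.16]
phi = -(1.3164 + 1.1119 + 1.16) = -3.5883
Step 2: Compute augmented objective.
t*f(x) = 5.87*-3.82 = -22.4234
Total = -22.4234 - 3.5883 = -26.0117


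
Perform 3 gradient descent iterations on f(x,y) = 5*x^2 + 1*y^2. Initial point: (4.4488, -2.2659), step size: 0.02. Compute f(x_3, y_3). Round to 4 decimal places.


Gradient descent on f(x,y) = 5*x^2 + 1*y^2.
Starting point: (4.4488, -2.2659), alpha = 0.02
Step 1: grad_x = 2*5*4.4488 = 44.488, grad_y = 2*1*-2.2659 = -4.5318
  x_1 = 4.4488 - 0.02*44.488 = 3.559
  y_1 = -2.2659 - 0.02*-4.5318 = -2.1753
Step 2: grad_x = 2*5*3.559 = 35.5904, grad_y = 2*1*-2.1753 = -4.3505
  x_2 = 3.559 - 0.02*35.5904 = 2.8472
  y_2 = -2.1753 - 0.02*-4.3505 = -2.0883
Step 3: grad_x = 2*5*2.8472 = 28.4723, grad_y = 2*1*-2.0883 = -4.1765
  x_3 = 2.8472 - 0.02*28.4723 = 2.2778
  y_3 = -2.0883 - 0.02*-4.1765 = -2.0047
f(2.2778, -2.0047) = 5*2.2778^2 + 1*(-2.0047)^2 = 29.9605


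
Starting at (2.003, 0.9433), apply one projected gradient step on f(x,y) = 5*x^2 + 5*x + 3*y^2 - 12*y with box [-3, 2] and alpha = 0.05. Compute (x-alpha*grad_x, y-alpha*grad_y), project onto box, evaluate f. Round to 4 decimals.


Step 1: Compute gradient at (2.003, 0.9433).
grad_x = 2*5*2.003 + 5 = 25.03
grad_y = 2*3*0.9433 - 12 = -6.3402
Step 2: Gradient step.
x_raw = 2.003 - 0.05*25.03 = 0.7515
y_raw = 0.9433 - 0.05*-6.3402 = 1.2603
Step 3: Project onto [-3, 2].
x_proj = clip(0.7515) = 0.7515
y_proj = clip(1.2603) = 1.2603
Step 4: Evaluate f.
f(0.7515, 1.2603) = -3.7773


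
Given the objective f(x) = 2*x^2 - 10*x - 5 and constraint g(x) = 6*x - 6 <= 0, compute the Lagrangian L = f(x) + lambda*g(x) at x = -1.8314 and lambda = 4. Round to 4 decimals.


Step 1: Evaluate f(x).
f(-1.8314) = 2*(-1.8314)^2 - 10*(-1.8314) - 5 = 20.0221
Step 2: Evaluate g(x).
g(-1.8314) = 6*-1.8314 - 6 = -16.9884
Step 3: Compute Lagrangian.
L = 20.0221 + 4*-16.9884 = -47.9315


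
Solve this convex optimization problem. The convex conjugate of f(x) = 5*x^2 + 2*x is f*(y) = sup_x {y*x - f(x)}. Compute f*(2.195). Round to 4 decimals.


f*(y) = sup_x {y*x - a*x^2 - b*x} = sup_x {(y-b)*x - a*x^2}
FOC: (y - b) - 2a*x = 0 => x* = (y - b)/(2a)
x* = (2.195 - 2)/(2*5) = 0.0195
f*(2.195) = (y-b)^2/(4a) = (2.195 - 2)^2/(4*5)
= 0.038/20 = 0.0019


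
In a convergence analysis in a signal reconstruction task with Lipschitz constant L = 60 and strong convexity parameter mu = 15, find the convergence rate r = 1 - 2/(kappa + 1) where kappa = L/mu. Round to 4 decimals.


Step 1: Compute the condition number.
kappa = L/mu = 60/15 = 4.0
Step 2: Compute the convergence rate.
r = 1 - 2/(kappa + 1) = 1 - 2*mu/(L + mu) = (L - mu)/(L + mu) = 45/75 = 0.6


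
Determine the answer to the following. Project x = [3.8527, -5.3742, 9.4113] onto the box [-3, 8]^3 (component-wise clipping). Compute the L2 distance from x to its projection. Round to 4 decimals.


Project each component onto [-3, 8].
clip(3.8527) = 3.8527, clip(-5.3742) = -3.0, clip(9.4113) = 8.0
Projection = [3.8527, -3.0, 8.0]
Squared diffs: [0.0, 5.6368, 1.9918]
Distance = sqrt(7.6286) = 2.762


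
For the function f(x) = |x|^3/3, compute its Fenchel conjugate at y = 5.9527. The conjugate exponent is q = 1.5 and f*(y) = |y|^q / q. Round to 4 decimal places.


The conjugate exponent q satisfies 1/p + 1/q = 1.
p = 3, so q = 3/(3 - 1) = 1.5
|y|^q = 5.9527^1.5 = 14.5235
f*(5.9527) = 14.5235 / 1.5 = 9.6823


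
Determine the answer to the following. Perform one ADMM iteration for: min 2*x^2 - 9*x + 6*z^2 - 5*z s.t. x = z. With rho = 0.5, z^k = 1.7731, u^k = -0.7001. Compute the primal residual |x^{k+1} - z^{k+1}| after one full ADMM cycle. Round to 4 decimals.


ADMM iteration with rho = 0.5, z^k = 1.7731, u^k = -0.7001
Step 1: x-update.
Minimize 2*x^2 - 9*x + (0.5/2)*(x - 1.7731 - 0.7001)^2
FOC: (2*2 + 0.5)*x = 9 + 0.5*(1.7731 + 0.7001)
x^{k+1} = 2.2748
Step 2: z-update.
Minimize 6*z^2 - 5*z + (0.5/2)*(2.2748 - z - 0.7001)^2
FOC: (2*6 + 0.5)*z = 5 + 0.5*(2.2748 - 0.7001)
z^{k+1} = 0.463
Step 3: u-update.
u^{k+1} = -0.7001 + 2.2748 - 0.463 = 1.1117
Step 4: Primal residual = |2.2748 - 0.463| = 1.8118


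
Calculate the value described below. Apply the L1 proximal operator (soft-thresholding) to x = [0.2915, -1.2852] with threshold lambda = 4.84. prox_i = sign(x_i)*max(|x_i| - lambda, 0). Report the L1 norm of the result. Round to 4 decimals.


Soft-thresholding with lambda = 4.84:
prox(0.2915) = sign(0.2915)*max(|0.2915| - 4.84, 0) = 0.0
prox(-1.2852) = sign(-1.2852)*max(|-1.2852| - 4.84, 0) = 0.0
prox(x) = [0.0, 0.0]
||prox(x)||_1 = 0.0 + 0.0 = 0.0


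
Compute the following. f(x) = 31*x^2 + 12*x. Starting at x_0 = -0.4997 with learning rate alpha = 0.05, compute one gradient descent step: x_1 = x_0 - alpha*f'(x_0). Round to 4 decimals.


We compute the gradient at x_0 and apply the update.
f'(x) = 62*x + 12
f'(-0.4997) = 62*-0.4997 + 12 = -18.9814
x_1 = -0.4997 - 0.05*-18.9814 = 0.4494


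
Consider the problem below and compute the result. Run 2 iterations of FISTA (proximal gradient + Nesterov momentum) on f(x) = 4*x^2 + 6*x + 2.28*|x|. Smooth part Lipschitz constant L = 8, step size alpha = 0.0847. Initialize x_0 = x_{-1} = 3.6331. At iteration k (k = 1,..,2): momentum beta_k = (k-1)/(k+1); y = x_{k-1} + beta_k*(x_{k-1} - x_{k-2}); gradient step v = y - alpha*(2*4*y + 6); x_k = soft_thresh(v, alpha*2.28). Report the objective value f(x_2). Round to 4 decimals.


FISTA on f(x) = 4*x^2 + 6*x + 2.28*|x|
L = 8, alpha = 0.0847
Iteration 1: beta = 0.0, y = 3.6331 + 0.0*(3.6331 - 3.6331) = 3.6331
  grad(y) = 35.0648, v = y - alpha*grad = 0.6631
  prox(v) = soft_thresh(0.6631, 0.1931) = 0.47
Iteration 2: beta = 0.3333, y = 0.47 + 0.3333*(0.47 - 3.6331) = -0.5844
  grad(y) = 1.325, v = y - alpha*grad = -0.6966
  prox(v) = soft_thresh(-0.6966, 0.1931) = -0.5035
f(x_2) = 4*(-0.5035)^2 + 6*(-0.5035) + 2.28*|-0.5035| = -0.859


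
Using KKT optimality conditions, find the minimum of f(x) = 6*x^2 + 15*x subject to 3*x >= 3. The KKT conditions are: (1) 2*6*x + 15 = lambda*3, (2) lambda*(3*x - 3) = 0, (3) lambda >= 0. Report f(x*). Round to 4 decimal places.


Step 1: Try lambda = 0 (constraint inactive).
x_unc = -15/(2*6) = -1.25
Check: 3*-1.25 = -3.75 < 3 -- violated!
Step 2: Constraint must be active: 3*x = 3
x* = 3/3 = 1.0
lambda = (2*6*1.0 + 15)/3 = 9.0
Step 3: Compute optimal value.
f(x*) = 6*1.0^2 + 15*1.0 = 21.0


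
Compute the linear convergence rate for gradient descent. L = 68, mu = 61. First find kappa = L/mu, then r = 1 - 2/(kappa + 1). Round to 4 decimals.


Step 1: Compute the condition number.
kappa = L/mu = 68/61 = 1.1148
Step 2: Compute the convergence rate.
r = 1 - 2/(kappa + 1) = 1 - 2*mu/(L + mu) = (L - mu)/(L + mu) = 7/129 = 0.0543


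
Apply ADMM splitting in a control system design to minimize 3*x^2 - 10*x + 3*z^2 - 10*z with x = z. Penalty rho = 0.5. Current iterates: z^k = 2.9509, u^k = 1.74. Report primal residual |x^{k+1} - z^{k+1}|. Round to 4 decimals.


ADMM iteration with rho = 0.5, z^k = 2.9509, u^k = 1.74
Step 1: x-update.
Minimize 3*x^2 - 10*x + (0.5/2)*(x - 2.9509 + 1.74)^2
FOC: (2*3 + 0.5)*x = 10 + 0.5*(2.9509 - 1.74)
x^{k+1} = 1.6316
Step 2: z-update.
Minimize 3*z^2 - 10*z + (0.5/2)*(1.6316 - z + 1.74)^2
FOC: (2*3 + 0.5)*z = 10 + 0.5*(1.6316 + 1.74)
z^{k+1} = 1.7978
Step 3: u-update.
u^{k+1} = 1.74 + 1.6316 - 1.7978 = 1.5738
Step 4: Primal residual = |1.6316 - 1.7978| = 0.1662


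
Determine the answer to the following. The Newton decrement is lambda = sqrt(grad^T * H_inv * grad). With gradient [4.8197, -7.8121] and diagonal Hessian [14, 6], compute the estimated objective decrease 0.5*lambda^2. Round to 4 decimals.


Step 1: H is diagonal, so H^(-1) * g = [0.3443, -1.302].
Step 2: g^T H^(-1) g = sum_i g_i^2 / H_ii
  = (4.8197)^2/14 + (-7.8121)^2/6
  = 1.6593 + 10.1715 = 11.8307
Step 3: Objective decrease = 0.5 * g^T H^(-1) g = 5.9154


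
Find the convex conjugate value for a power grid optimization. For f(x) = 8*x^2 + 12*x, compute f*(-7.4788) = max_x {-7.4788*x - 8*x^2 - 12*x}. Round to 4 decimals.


f*(y) = sup_x {y*x - a*x^2 - b*x} = sup_x {(y-b)*x - a*x^2}
FOC: (y - b) - 2a*x = 0 => x* = (y - b)/(2a)
x* = (-7.4788 - 12)/(2*8) = -1.2174
f*(-7.4788) = (y-b)^2/(4a) = (-7.4788 - 12)^2/(4*8)
= 379.4236/32 = 11.857


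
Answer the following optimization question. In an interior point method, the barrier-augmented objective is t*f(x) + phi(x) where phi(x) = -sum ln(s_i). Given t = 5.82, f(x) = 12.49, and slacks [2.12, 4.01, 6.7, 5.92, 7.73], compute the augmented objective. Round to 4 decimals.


Step 1: Compute log-barrier.
ln values: [0.7514, 1.3888, 1.9021, 1.7783, 2.0451]
phi = -(0.7514 + 1.3888 + 1.9021 + 1.7783 + 2.0451) = -7.8658
Step 2: Compute augmented objective.
t*f(x) = 5.82*12.49 = 72.6918
Total = 72.6918 - 7.8658 = 64.826


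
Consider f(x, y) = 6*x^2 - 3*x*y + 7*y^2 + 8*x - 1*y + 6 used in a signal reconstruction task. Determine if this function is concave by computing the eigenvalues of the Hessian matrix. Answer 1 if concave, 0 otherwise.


The Hessian of f(x,y) = 6*x^2 - 3*x*y + 7*y^2 + 8*x - 1*y + 6 is:
H = [[12, -3], [-3, 14]]
Trace = 12 + 14 = 26
Determinant = 12*14 - (-3)^2 = 159
Discriminant = (26)^2 - 4*159 = 40.0
Eigenvalues: lambda_1 = 9.8377, lambda_2 = 16.1623
The function is not concave.

0


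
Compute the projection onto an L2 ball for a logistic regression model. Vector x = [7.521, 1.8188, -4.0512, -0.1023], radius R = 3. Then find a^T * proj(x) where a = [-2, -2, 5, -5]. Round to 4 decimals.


Step 1: Compute ||x|| (intermediates to 6 decimals).
||x|| = sqrt(7.521^2 + 1.8188^2 + (-4.0512)^2 + (-0.1023)^2) = 8.734767
Step 2: Project.
Since ||x|| > R, scale = R/||x|| = 3/8.734767 = 0.343455, proj(x) = scale * x
proj(x) = [2.583125, 0.624676, -1.391405, -0.035135]
Step 3: Dot product.
a^T * proj(x) = -2*2.583125 - 2*0.624676 + 5*(-1.391405) - 5*(-0.035135) = -13.197


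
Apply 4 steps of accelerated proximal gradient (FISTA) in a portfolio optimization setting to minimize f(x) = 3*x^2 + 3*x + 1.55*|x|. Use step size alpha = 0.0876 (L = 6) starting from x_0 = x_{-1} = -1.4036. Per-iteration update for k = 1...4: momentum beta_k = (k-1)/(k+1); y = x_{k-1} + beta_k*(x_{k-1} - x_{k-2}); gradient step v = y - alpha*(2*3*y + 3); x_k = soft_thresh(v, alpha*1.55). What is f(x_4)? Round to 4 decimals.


FISTA on f(x) = 3*x^2 + 3*x + 1.55*|x|
L = 6, alpha = 0.0876
Iteration 1: beta = 0.0, y = -1.4036 + 0.0*(-1.4036 + 1.4036) = -1.4036
  grad(y) = -5.4216, v = y - alpha*grad = -0.9287
  prox(v) = soft_thresh(-0.9287, 0.1358) = -0.7929
Iteration 2: beta = 0.3333, y = -0.7929 + 0.3333*(-0.7929 + 1.4036) = -0.5893
  grad(y) = -0.5359, v = y - alpha*grad = -0.5424
  prox(v) = soft_thresh(-0.5424, 0.1358) = -0.4066
Iteration 3: beta = 0.5, y = -0.4066 + 0.5*(-0.4066 + 0.7929) = -0.2134
  grad(y) = 1.7193, v = y - alpha*grad = -0.3641
  prox(v) = soft_thresh(-0.3641, 0.1358) = -0.2283
Iteration 4: beta = 0.6, y = -0.2283 + 0.6*(-0.2283 + 0.4066) = -0.1213
  grad(y) = 2.2723, v = y - alpha*grad = -0.3203
  prox(v) = soft_thresh(-0.3203, 0.1358) = -0.1846
f(x_4) = 3*(-0.1846)^2 + 3*(-0.1846) + 1.55*|-0.1846| = -0.1654


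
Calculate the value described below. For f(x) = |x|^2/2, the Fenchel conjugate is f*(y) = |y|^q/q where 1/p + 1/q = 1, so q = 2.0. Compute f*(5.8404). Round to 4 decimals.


The conjugate exponent q satisfies 1/p + 1/q = 1.
p = 2, so q = 2/(2 - 1) = 2.0
|y|^q = 5.8404^2.0 = 34.1103
f*(5.8404) = 34.1103 / 2.0 = 17.0551


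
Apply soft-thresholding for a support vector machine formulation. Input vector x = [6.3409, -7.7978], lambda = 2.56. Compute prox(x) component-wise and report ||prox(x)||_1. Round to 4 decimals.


Soft-thresholding with lambda = 2.56:
prox(6.3409) = sign(6.3409)*max(|6.3409| - 2.56, 0) = 3.7809
prox(-7.7978) = sign(-7.7978)*max(|-7.7978| - 2.56, 0) = -5.2378
prox(x) = [3.7809, -5.2378]
||prox(x)||_1 = 3.7809 + 5.2378 = 9.0187


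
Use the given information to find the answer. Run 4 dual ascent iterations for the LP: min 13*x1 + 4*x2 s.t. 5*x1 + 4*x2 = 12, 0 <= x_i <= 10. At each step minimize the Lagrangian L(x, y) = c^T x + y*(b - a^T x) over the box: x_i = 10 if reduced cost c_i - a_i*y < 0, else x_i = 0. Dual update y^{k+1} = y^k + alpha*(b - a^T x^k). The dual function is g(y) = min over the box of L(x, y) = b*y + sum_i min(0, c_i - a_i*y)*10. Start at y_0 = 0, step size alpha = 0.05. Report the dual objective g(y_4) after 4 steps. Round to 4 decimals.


Dual ascent for LP: min 13*x1 + 4*x2, 5*x1 + 4*x2 = 12, 0 <= x_i <= 10
Step 1: y^k = 0.0, reduced costs: (13.0, 4.0)
  x^k = (0.0, 0.0), subgradient = b - a^T x = 12.0
  y^{k+1} = 0.0 + 0.05*12.0 = 0.6
Step 2: y^k = 0.6, reduced costs: (10.0, 1.6)
  x^k = (0.0, 0.0), subgradient = b - a^T x = 12.0
  y^{k+1} = 0.6 + 0.05*12.0 = 1.2
Step 3: y^k = 1.2, reduced costs: (7.0, -0.8)
  x^k = (0.0, 10.0), subgradient = b - a^T x = -28.0
  y^{k+1} = 1.2 + 0.05*-28.0 = -0.2
Step 4: y^k = -0.2, reduced costs: (14.0, 4.8)
  x^k = (0.0, 0.0), subgradient = b - a^T x = 12.0
  y^{k+1} = -0.2 + 0.05*12.0 = 0.4
Dual objective at y_4 = 0.4: reduced costs (11.0, 2.4), box minimizer x = (0.0, 0.0)
g(y_4) = b*y + (c1 - a1*y)*x1 + (c2 - a2*y)*x2 = 12*0.4 + 11.0*0.0 + 2.4*0.0 = 4.8 + 0.0 + 0.0 = 4.8
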